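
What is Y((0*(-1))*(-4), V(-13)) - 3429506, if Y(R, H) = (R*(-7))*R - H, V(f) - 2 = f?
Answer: -3429495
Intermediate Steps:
V(f) = 2 + f
Y(R, H) = -H - 7*R**2 (Y(R, H) = (-7*R)*R - H = -7*R**2 - H = -H - 7*R**2)
Y((0*(-1))*(-4), V(-13)) - 3429506 = (-(2 - 13) - 7*((0*(-1))*(-4))**2) - 3429506 = (-1*(-11) - 7*(0*(-4))**2) - 3429506 = (11 - 7*0**2) - 3429506 = (11 - 7*0) - 3429506 = (11 + 0) - 3429506 = 11 - 3429506 = -3429495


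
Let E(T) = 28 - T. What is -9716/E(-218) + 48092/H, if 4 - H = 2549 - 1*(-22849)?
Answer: -64639684/1561731 ≈ -41.390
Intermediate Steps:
H = -25394 (H = 4 - (2549 - 1*(-22849)) = 4 - (2549 + 22849) = 4 - 1*25398 = 4 - 25398 = -25394)
-9716/E(-218) + 48092/H = -9716/(28 - 1*(-218)) + 48092/(-25394) = -9716/(28 + 218) + 48092*(-1/25394) = -9716/246 - 24046/12697 = -9716*1/246 - 24046/12697 = -4858/123 - 24046/12697 = -64639684/1561731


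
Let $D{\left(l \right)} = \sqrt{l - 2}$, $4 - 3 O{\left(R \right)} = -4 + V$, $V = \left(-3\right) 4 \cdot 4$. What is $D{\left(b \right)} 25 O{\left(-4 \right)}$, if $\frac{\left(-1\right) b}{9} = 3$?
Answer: $\frac{1400 i \sqrt{29}}{3} \approx 2513.1 i$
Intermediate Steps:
$b = -27$ ($b = \left(-9\right) 3 = -27$)
$V = -48$ ($V = \left(-12\right) 4 = -48$)
$O{\left(R \right)} = \frac{56}{3}$ ($O{\left(R \right)} = \frac{4}{3} - \frac{-4 - 48}{3} = \frac{4}{3} - - \frac{52}{3} = \frac{4}{3} + \frac{52}{3} = \frac{56}{3}$)
$D{\left(l \right)} = \sqrt{-2 + l}$
$D{\left(b \right)} 25 O{\left(-4 \right)} = \sqrt{-2 - 27} \cdot 25 \cdot \frac{56}{3} = \sqrt{-29} \cdot 25 \cdot \frac{56}{3} = i \sqrt{29} \cdot 25 \cdot \frac{56}{3} = 25 i \sqrt{29} \cdot \frac{56}{3} = \frac{1400 i \sqrt{29}}{3}$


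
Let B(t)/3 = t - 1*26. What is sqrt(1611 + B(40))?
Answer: sqrt(1653) ≈ 40.657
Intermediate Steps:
B(t) = -78 + 3*t (B(t) = 3*(t - 1*26) = 3*(t - 26) = 3*(-26 + t) = -78 + 3*t)
sqrt(1611 + B(40)) = sqrt(1611 + (-78 + 3*40)) = sqrt(1611 + (-78 + 120)) = sqrt(1611 + 42) = sqrt(1653)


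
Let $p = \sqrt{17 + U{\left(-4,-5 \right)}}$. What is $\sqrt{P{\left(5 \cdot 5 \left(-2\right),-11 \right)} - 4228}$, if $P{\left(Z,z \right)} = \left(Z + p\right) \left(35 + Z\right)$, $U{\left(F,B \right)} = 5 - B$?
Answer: $\sqrt{-3478 - 45 \sqrt{3}} \approx 59.632 i$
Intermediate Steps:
$p = 3 \sqrt{3}$ ($p = \sqrt{17 + \left(5 - -5\right)} = \sqrt{17 + \left(5 + 5\right)} = \sqrt{17 + 10} = \sqrt{27} = 3 \sqrt{3} \approx 5.1962$)
$P{\left(Z,z \right)} = \left(35 + Z\right) \left(Z + 3 \sqrt{3}\right)$ ($P{\left(Z,z \right)} = \left(Z + 3 \sqrt{3}\right) \left(35 + Z\right) = \left(35 + Z\right) \left(Z + 3 \sqrt{3}\right)$)
$\sqrt{P{\left(5 \cdot 5 \left(-2\right),-11 \right)} - 4228} = \sqrt{\left(\left(5 \cdot 5 \left(-2\right)\right)^{2} + 35 \cdot 5 \cdot 5 \left(-2\right) + 105 \sqrt{3} + 3 \cdot 5 \cdot 5 \left(-2\right) \sqrt{3}\right) - 4228} = \sqrt{\left(\left(25 \left(-2\right)\right)^{2} + 35 \cdot 25 \left(-2\right) + 105 \sqrt{3} + 3 \cdot 25 \left(-2\right) \sqrt{3}\right) - 4228} = \sqrt{\left(\left(-50\right)^{2} + 35 \left(-50\right) + 105 \sqrt{3} + 3 \left(-50\right) \sqrt{3}\right) - 4228} = \sqrt{\left(2500 - 1750 + 105 \sqrt{3} - 150 \sqrt{3}\right) - 4228} = \sqrt{\left(750 - 45 \sqrt{3}\right) - 4228} = \sqrt{-3478 - 45 \sqrt{3}}$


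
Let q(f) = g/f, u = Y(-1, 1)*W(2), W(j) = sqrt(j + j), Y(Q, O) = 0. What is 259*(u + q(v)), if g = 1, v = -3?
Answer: -259/3 ≈ -86.333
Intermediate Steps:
W(j) = sqrt(2)*sqrt(j) (W(j) = sqrt(2*j) = sqrt(2)*sqrt(j))
u = 0 (u = 0*(sqrt(2)*sqrt(2)) = 0*2 = 0)
q(f) = 1/f
259*(u + q(v)) = 259*(0 + 1/(-3)) = 259*(0 - 1/3) = 259*(-1/3) = -259/3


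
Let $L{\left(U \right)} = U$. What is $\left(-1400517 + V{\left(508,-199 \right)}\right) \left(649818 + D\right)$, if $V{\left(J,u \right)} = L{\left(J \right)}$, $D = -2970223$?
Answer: $3248587883645$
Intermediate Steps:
$V{\left(J,u \right)} = J$
$\left(-1400517 + V{\left(508,-199 \right)}\right) \left(649818 + D\right) = \left(-1400517 + 508\right) \left(649818 - 2970223\right) = \left(-1400009\right) \left(-2320405\right) = 3248587883645$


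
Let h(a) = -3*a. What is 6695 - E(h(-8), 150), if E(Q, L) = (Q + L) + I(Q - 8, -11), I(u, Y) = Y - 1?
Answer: 6533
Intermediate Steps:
I(u, Y) = -1 + Y
E(Q, L) = -12 + L + Q (E(Q, L) = (Q + L) + (-1 - 11) = (L + Q) - 12 = -12 + L + Q)
6695 - E(h(-8), 150) = 6695 - (-12 + 150 - 3*(-8)) = 6695 - (-12 + 150 + 24) = 6695 - 1*162 = 6695 - 162 = 6533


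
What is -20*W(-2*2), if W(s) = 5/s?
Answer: 25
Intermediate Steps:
-20*W(-2*2) = -100/((-2*2)) = -100/(-4) = -100*(-1)/4 = -20*(-5/4) = 25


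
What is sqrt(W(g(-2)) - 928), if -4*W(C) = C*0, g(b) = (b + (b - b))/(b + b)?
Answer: 4*I*sqrt(58) ≈ 30.463*I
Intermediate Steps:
g(b) = 1/2 (g(b) = (b + 0)/((2*b)) = b*(1/(2*b)) = 1/2)
W(C) = 0 (W(C) = -C*0/4 = -1/4*0 = 0)
sqrt(W(g(-2)) - 928) = sqrt(0 - 928) = sqrt(-928) = 4*I*sqrt(58)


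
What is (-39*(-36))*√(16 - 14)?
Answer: 1404*√2 ≈ 1985.6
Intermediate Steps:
(-39*(-36))*√(16 - 14) = 1404*√2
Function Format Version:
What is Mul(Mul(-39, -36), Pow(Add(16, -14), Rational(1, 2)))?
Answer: Mul(1404, Pow(2, Rational(1, 2))) ≈ 1985.6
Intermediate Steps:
Mul(Mul(-39, -36), Pow(Add(16, -14), Rational(1, 2))) = Mul(1404, Pow(2, Rational(1, 2)))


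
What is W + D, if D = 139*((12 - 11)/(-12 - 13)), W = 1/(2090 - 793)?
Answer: -180258/32425 ≈ -5.5592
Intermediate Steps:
W = 1/1297 ≈ 0.00077101
D = -139/25 (D = 139*(1/(-25)) = 139*(1*(-1/25)) = 139*(-1/25) = -139/25 ≈ -5.5600)
W + D = 1/1297 - 139/25 = -180258/32425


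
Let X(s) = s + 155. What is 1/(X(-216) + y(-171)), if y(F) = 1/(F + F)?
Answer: -342/20863 ≈ -0.016393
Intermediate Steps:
y(F) = 1/(2*F)
X(s) = 155 + s
1/(X(-216) + y(-171)) = 1/((155 - 216) + (½)/(-171)) = 1/(-61 + (½)*(-1/171)) = 1/(-61 - 1/342) = 1/(-20863/342) = -342/20863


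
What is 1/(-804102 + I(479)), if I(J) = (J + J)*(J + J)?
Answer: 1/113662 ≈ 8.7980e-6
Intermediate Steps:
I(J) = 4*J² (I(J) = (2*J)*(2*J) = 4*J²)
1/(-804102 + I(479)) = 1/(-804102 + 4*479²) = 1/(-804102 + 4*229441) = 1/(-804102 + 917764) = 1/113662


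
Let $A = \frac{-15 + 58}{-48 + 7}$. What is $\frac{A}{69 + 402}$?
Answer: $- \frac{43}{19311} \approx -0.0022267$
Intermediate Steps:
$A = - \frac{43}{41}$ ($A = \frac{43}{-41} = 43 \left(- \frac{1}{41}\right) = - \frac{43}{41} \approx -1.0488$)
$\frac{A}{69 + 402} = \frac{1}{69 + 402} \left(- \frac{43}{41}\right) = \frac{1}{471} \left(- \frac{43}{41}\right) = - \frac{43}{19311}$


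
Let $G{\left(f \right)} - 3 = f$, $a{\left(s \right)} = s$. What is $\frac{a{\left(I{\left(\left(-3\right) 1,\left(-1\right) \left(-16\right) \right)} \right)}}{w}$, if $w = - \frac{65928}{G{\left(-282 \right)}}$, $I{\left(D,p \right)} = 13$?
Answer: $\frac{1209}{21976} \approx 0.055015$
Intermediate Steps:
$G{\left(f \right)} = 3 + f$
$w = \frac{21976}{93}$ ($w = - \frac{65928}{3 - 282} = - \frac{65928}{-279} = \left(-65928\right) \left(- \frac{1}{279}\right) = \frac{21976}{93} \approx 236.3$)
$\frac{a{\left(I{\left(\left(-3\right) 1,\left(-1\right) \left(-16\right) \right)} \right)}}{w} = \frac{13}{\frac{21976}{93}} = 13 \cdot \frac{93}{21976} = \frac{1209}{21976}$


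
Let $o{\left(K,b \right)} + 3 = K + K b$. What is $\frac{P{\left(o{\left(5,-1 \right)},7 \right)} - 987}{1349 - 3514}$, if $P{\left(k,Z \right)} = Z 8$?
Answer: $\frac{931}{2165} \approx 0.43002$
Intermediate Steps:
$o{\left(K,b \right)} = -3 + K + K b$ ($o{\left(K,b \right)} = -3 + \left(K + K b\right) = -3 + K + K b$)
$P{\left(k,Z \right)} = 8 Z$
$\frac{P{\left(o{\left(5,-1 \right)},7 \right)} - 987}{1349 - 3514} = \frac{8 \cdot 7 - 987}{1349 - 3514} = \frac{56 - 987}{-2165} = \left(-931\right) \left(- \frac{1}{2165}\right) = \frac{931}{2165}$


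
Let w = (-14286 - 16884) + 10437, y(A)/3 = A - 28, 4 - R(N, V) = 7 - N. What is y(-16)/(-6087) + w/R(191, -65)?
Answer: -42058985/381452 ≈ -110.26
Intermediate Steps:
R(N, V) = -3 + N (R(N, V) = 4 - (7 - N) = 4 + (-7 + N) = -3 + N)
y(A) = -84 + 3*A (y(A) = 3*(A - 28) = 3*(-28 + A) = -84 + 3*A)
w = -20733 (w = -31170 + 10437 = -20733)
y(-16)/(-6087) + w/R(191, -65) = (-84 + 3*(-16))/(-6087) - 20733/(-3 + 191) = (-84 - 48)*(-1/6087) - 20733/188 = -132*(-1/6087) - 20733*1/188 = 44/2029 - 20733/188 = -42058985/381452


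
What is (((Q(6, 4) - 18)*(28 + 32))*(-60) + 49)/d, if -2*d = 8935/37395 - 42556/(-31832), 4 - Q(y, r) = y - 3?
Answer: -7290821509236/93790027 ≈ -77736.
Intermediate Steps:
Q(y, r) = 7 - y (Q(y, r) = 4 - (y - 3) = 4 - (-3 + y) = 4 + (3 - y) = 7 - y)
d = -93790027/119035764 (d = -(8935/37395 - 42556/(-31832))/2 = -(8935*(1/37395) - 42556*(-1/31832))/2 = -(1787/7479 + 10639/7958)/2 = -½*93790027/59517882 = -93790027/119035764 ≈ -0.78791)
(((Q(6, 4) - 18)*(28 + 32))*(-60) + 49)/d = ((((7 - 1*6) - 18)*(28 + 32))*(-60) + 49)/(-93790027/119035764) = ((((7 - 6) - 18)*60)*(-60) + 49)*(-119035764/93790027) = (((1 - 18)*60)*(-60) + 49)*(-119035764/93790027) = (-17*60*(-60) + 49)*(-119035764/93790027) = (-1020*(-60) + 49)*(-119035764/93790027) = (61200 + 49)*(-119035764/93790027) = 61249*(-119035764/93790027) = -7290821509236/93790027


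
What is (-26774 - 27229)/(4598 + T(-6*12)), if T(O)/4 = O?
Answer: -54003/4310 ≈ -12.530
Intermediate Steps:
T(O) = 4*O
(-26774 - 27229)/(4598 + T(-6*12)) = (-26774 - 27229)/(4598 + 4*(-6*12)) = -54003/(4598 + 4*(-72)) = -54003/(4598 - 288) = -54003/4310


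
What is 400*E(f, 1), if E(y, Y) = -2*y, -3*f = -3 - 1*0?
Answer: -800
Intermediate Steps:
f = 1 (f = -(-3 - 1*0)/3 = -(-3 + 0)/3 = -1/3*(-3) = 1)
400*E(f, 1) = 400*(-2*1) = 400*(-2) = -800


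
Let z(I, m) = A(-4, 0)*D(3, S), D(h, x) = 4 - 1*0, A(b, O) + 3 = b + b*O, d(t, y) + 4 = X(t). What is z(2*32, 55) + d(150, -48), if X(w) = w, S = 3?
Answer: 118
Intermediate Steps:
d(t, y) = -4 + t
A(b, O) = -3 + b + O*b (A(b, O) = -3 + (b + b*O) = -3 + (b + O*b) = -3 + b + O*b)
D(h, x) = 4 (D(h, x) = 4 + 0 = 4)
z(I, m) = -28 (z(I, m) = (-3 - 4 + 0*(-4))*4 = (-3 - 4 + 0)*4 = -7*4 = -28)
z(2*32, 55) + d(150, -48) = -28 + (-4 + 150) = -28 + 146 = 118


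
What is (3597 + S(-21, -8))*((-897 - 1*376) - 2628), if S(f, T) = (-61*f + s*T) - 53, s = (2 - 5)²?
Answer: -18541453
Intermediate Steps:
s = 9 (s = (-3)² = 9)
S(f, T) = -53 - 61*f + 9*T (S(f, T) = (-61*f + 9*T) - 53 = -53 - 61*f + 9*T)
(3597 + S(-21, -8))*((-897 - 1*376) - 2628) = (3597 + (-53 - 61*(-21) + 9*(-8)))*((-897 - 1*376) - 2628) = (3597 + (-53 + 1281 - 72))*((-897 - 376) - 2628) = (3597 + 1156)*(-1273 - 2628) = 4753*(-3901) = -18541453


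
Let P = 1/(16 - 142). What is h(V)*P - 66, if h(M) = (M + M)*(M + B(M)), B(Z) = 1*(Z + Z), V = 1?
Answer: -1387/21 ≈ -66.048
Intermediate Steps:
B(Z) = 2*Z (B(Z) = 1*(2*Z) = 2*Z)
h(M) = 6*M² (h(M) = (M + M)*(M + 2*M) = (2*M)*(3*M) = 6*M²)
P = -1/126 (P = 1/(-126) = -1/126 ≈ -0.0079365)
h(V)*P - 66 = (6*1²)*(-1/126) - 66 = (6*1)*(-1/126) - 66 = 6*(-1/126) - 66 = -1/21 - 66 = -1387/21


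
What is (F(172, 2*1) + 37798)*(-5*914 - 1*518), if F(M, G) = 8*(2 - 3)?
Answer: -192275520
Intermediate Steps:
F(M, G) = -8 (F(M, G) = 8*(-1) = -8)
(F(172, 2*1) + 37798)*(-5*914 - 1*518) = (-8 + 37798)*(-5*914 - 1*518) = 37790*(-4570 - 518) = 37790*(-5088) = -192275520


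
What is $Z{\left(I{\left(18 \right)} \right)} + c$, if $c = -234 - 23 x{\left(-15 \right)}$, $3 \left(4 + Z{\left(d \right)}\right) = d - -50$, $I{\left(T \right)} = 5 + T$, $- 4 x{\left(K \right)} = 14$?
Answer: $- \frac{799}{6} \approx -133.17$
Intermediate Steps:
$x{\left(K \right)} = - \frac{7}{2}$ ($x{\left(K \right)} = \left(- \frac{1}{4}\right) 14 = - \frac{7}{2}$)
$Z{\left(d \right)} = \frac{38}{3} + \frac{d}{3}$ ($Z{\left(d \right)} = -4 + \frac{d - -50}{3} = -4 + \frac{d + 50}{3} = -4 + \frac{50 + d}{3} = -4 + \left(\frac{50}{3} + \frac{d}{3}\right) = \frac{38}{3} + \frac{d}{3}$)
$c = - \frac{307}{2}$ ($c = -234 - - \frac{161}{2} = -234 + \frac{161}{2} = - \frac{307}{2} \approx -153.5$)
$Z{\left(I{\left(18 \right)} \right)} + c = \left(\frac{38}{3} + \frac{5 + 18}{3}\right) - \frac{307}{2} = \left(\frac{38}{3} + \frac{1}{3} \cdot 23\right) - \frac{307}{2} = \left(\frac{38}{3} + \frac{23}{3}\right) - \frac{307}{2} = \frac{61}{3} - \frac{307}{2} = - \frac{799}{6}$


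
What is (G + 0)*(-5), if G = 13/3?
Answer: -65/3 ≈ -21.667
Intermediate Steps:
G = 13/3 (G = 13*(1/3) = 13/3 ≈ 4.3333)
(G + 0)*(-5) = (13/3 + 0)*(-5) = (13/3)*(-5) = -65/3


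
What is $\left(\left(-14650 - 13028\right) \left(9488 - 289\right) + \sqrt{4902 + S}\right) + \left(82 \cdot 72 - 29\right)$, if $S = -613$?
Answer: $-254604047 + \sqrt{4289} \approx -2.546 \cdot 10^{8}$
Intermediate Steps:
$\left(\left(-14650 - 13028\right) \left(9488 - 289\right) + \sqrt{4902 + S}\right) + \left(82 \cdot 72 - 29\right) = \left(\left(-14650 - 13028\right) \left(9488 - 289\right) + \sqrt{4902 - 613}\right) + \left(82 \cdot 72 - 29\right) = \left(\left(-27678\right) 9199 + \sqrt{4289}\right) + \left(5904 - 29\right) = \left(-254609922 + \sqrt{4289}\right) + 5875 = -254604047 + \sqrt{4289}$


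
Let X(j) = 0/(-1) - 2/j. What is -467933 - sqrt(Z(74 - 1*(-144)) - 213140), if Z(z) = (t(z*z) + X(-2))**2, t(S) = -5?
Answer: -467933 - 2*I*sqrt(53281) ≈ -4.6793e+5 - 461.65*I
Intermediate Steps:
X(j) = -2/j (X(j) = 0*(-1) - 2/j = 0 - 2/j = -2/j)
Z(z) = 16 (Z(z) = (-5 - 2/(-2))**2 = (-5 - 2*(-1/2))**2 = (-5 + 1)**2 = (-4)**2 = 16)
-467933 - sqrt(Z(74 - 1*(-144)) - 213140) = -467933 - sqrt(16 - 213140) = -467933 - sqrt(-213124) = -467933 - 2*I*sqrt(53281)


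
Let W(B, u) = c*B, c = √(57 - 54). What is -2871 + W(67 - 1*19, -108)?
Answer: -2871 + 48*√3 ≈ -2787.9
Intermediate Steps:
c = √3 ≈ 1.7320
W(B, u) = B*√3 (W(B, u) = √3*B = B*√3)
-2871 + W(67 - 1*19, -108) = -2871 + (67 - 1*19)*√3 = -2871 + (67 - 19)*√3 = -2871 + 48*√3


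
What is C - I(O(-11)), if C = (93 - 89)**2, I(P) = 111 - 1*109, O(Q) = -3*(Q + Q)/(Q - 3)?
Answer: 14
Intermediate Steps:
O(Q) = -6*Q/(-3 + Q) (O(Q) = -3*2*Q/(-3 + Q) = -6*Q/(-3 + Q))
I(P) = 2 (I(P) = 111 - 109 = 2)
C = 16 (C = 4**2 = 16)
C - I(O(-11)) = 16 - 1*2 = 16 - 2 = 14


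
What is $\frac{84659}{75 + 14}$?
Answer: $\frac{84659}{89} \approx 951.22$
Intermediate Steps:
$\frac{84659}{75 + 14} = \frac{84659}{89}$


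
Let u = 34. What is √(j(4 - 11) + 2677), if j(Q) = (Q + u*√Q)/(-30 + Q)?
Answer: √(3665072 - 1258*I*√7)/37 ≈ 51.742 - 0.023494*I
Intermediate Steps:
j(Q) = (Q + 34*√Q)/(-30 + Q)
√(j(4 - 11) + 2677) = √(((4 - 11) + 34*√(4 - 11))/(-30 + (4 - 11)) + 2677) = √((-7 + 34*√(-7))/(-30 - 7) + 2677) = √((-7 + 34*(I*√7))/(-37) + 2677) = √(-(-7 + 34*I*√7)/37 + 2677) = √((7/37 - 34*I*√7/37) + 2677) = √(99056/37 - 34*I*√7/37)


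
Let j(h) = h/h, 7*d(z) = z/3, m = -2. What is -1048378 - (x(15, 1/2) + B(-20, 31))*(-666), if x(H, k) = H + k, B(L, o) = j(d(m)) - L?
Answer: -1024069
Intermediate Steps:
d(z) = z/21 (d(z) = (z/3)/7 = z/21)
j(h) = 1
B(L, o) = 1 - L
-1048378 - (x(15, 1/2) + B(-20, 31))*(-666) = -1048378 - ((15 + 1/2) + (1 - 1*(-20)))*(-666) = -1048378 - ((15 + ½) + (1 + 20))*(-666) = -1048378 - (31/2 + 21)*(-666) = -1048378 - 73*(-666)/2 = -1048378 - 1*(-24309) = -1048378 + 24309 = -1024069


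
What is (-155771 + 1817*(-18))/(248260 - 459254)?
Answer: 188477/210994 ≈ 0.89328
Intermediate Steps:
(-155771 + 1817*(-18))/(248260 - 459254) = (-155771 - 32706)/(-210994) = -188477*(-1/210994) = 188477/210994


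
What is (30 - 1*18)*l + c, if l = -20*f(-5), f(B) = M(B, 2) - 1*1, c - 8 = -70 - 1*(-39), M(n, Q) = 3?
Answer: -503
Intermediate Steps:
c = -23 (c = 8 + (-70 - 1*(-39)) = 8 + (-70 + 39) = 8 - 31 = -23)
f(B) = 2 (f(B) = 3 - 1*1 = 3 - 1 = 2)
l = -40 (l = -20*2 = -40)
(30 - 1*18)*l + c = (30 - 1*18)*(-40) - 23 = (30 - 18)*(-40) - 23 = 12*(-40) - 23 = -480 - 23 = -503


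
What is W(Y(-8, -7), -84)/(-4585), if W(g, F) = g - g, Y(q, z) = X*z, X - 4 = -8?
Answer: 0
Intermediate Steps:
X = -4 (X = 4 - 8 = -4)
Y(q, z) = -4*z
W(g, F) = 0
W(Y(-8, -7), -84)/(-4585) = 0/(-4585) = 0*(-1/4585) = 0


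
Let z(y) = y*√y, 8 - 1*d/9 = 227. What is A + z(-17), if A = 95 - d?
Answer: 2066 - 17*I*√17 ≈ 2066.0 - 70.093*I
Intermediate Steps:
d = -1971 (d = 72 - 9*227 = 72 - 2043 = -1971)
A = 2066 (A = 95 - 1*(-1971) = 95 + 1971 = 2066)
z(y) = y^(3/2)
A + z(-17) = 2066 + (-17)^(3/2) = 2066 - 17*I*√17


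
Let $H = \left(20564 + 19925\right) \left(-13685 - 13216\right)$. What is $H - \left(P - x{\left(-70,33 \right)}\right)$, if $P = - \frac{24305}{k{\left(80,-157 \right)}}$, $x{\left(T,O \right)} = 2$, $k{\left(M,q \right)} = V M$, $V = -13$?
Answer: $- \frac{226552478957}{208} \approx -1.0892 \cdot 10^{9}$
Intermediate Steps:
$k{\left(M,q \right)} = - 13 M$
$P = \frac{4861}{208}$ ($P = - \frac{24305}{\left(-13\right) 80} = - \frac{24305}{-1040} = \left(-24305\right) \left(- \frac{1}{1040}\right) = \frac{4861}{208} \approx 23.37$)
$H = -1089194589$ ($H = 40489 \left(-26901\right) = -1089194589$)
$H - \left(P - x{\left(-70,33 \right)}\right) = -1089194589 + \left(2 - \frac{4861}{208}\right) = -1089194589 - \frac{4445}{208} = - \frac{226552478957}{208}$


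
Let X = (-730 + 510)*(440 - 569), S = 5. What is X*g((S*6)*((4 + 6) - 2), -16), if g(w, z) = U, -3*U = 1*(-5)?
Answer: 47300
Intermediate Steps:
U = 5/3 (U = -(-5)/3 = -⅓*(-5) = 5/3 ≈ 1.6667)
g(w, z) = 5/3
X = 28380 (X = -220*(-129) = 28380)
X*g((S*6)*((4 + 6) - 2), -16) = 28380*(5/3) = 47300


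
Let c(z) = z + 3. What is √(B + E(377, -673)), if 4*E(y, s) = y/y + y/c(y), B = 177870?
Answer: √25684499915/380 ≈ 421.75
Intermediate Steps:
c(z) = 3 + z
E(y, s) = ¼ + y/(4*(3 + y)) (E(y, s) = (y/y + y/(3 + y))/4 = (1 + y/(3 + y))/4 = ¼ + y/(4*(3 + y)))
√(B + E(377, -673)) = √(177870 + (3 + 2*377)/(4*(3 + 377))) = √(177870 + (¼)*(3 + 754)/380) = √(177870 + (¼)*(1/380)*757) = √(177870 + 757/1520) = √(270363157/1520) = √25684499915/380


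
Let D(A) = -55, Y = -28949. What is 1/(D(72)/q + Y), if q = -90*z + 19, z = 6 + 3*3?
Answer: -121/3502824 ≈ -3.4544e-5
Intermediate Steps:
z = 15 (z = 6 + 9 = 15)
q = -1331 (q = -90*15 + 19 = -1350 + 19 = -1331)
1/(D(72)/q + Y) = 1/(-55/(-1331) - 28949) = 1/(-55*(-1/1331) - 28949) = 1/(5/121 - 28949) = 1/(-3502824/121) = -121/3502824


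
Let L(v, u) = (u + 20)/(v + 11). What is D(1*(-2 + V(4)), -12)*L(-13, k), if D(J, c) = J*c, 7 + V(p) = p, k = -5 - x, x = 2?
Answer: -390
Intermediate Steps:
k = -7 (k = -5 - 1*2 = -5 - 2 = -7)
V(p) = -7 + p
L(v, u) = (20 + u)/(11 + v)
D(1*(-2 + V(4)), -12)*L(-13, k) = ((1*(-2 + (-7 + 4)))*(-12))*((20 - 7)/(11 - 13)) = ((1*(-2 - 3))*(-12))*(13/(-2)) = ((1*(-5))*(-12))*(-½*13) = -5*(-12)*(-13/2) = 60*(-13/2) = -390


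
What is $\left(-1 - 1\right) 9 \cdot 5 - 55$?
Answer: $-145$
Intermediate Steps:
$\left(-1 - 1\right) 9 \cdot 5 - 55 = \left(-2\right) 9 \cdot 5 - 55 = \left(-18\right) 5 - 55 = -90 - 55 = -145$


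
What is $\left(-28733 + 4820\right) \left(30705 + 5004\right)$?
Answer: $-853909317$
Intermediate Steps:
$\left(-28733 + 4820\right) \left(30705 + 5004\right) = \left(-23913\right) 35709 = -853909317$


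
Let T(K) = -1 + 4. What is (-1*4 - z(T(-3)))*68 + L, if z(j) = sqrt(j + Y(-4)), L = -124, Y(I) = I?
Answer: -396 - 68*I ≈ -396.0 - 68.0*I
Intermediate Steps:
T(K) = 3
z(j) = sqrt(-4 + j) (z(j) = sqrt(j - 4) = sqrt(-4 + j))
(-1*4 - z(T(-3)))*68 + L = (-1*4 - sqrt(-4 + 3))*68 - 124 = (-4 - sqrt(-1))*68 - 124 = (-4 - I)*68 - 124 = (-272 - 68*I) - 124 = -396 - 68*I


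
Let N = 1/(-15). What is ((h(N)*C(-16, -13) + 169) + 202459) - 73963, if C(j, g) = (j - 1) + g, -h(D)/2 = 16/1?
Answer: 129625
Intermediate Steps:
N = -1/15 ≈ -0.066667
h(D) = -32 (h(D) = -32/1 = -32)
C(j, g) = -1 + g + j (C(j, g) = (-1 + j) + g = -1 + g + j)
((h(N)*C(-16, -13) + 169) + 202459) - 73963 = ((-32*(-1 - 13 - 16) + 169) + 202459) - 73963 = ((-32*(-30) + 169) + 202459) - 73963 = ((960 + 169) + 202459) - 73963 = (1129 + 202459) - 73963 = 203588 - 73963 = 129625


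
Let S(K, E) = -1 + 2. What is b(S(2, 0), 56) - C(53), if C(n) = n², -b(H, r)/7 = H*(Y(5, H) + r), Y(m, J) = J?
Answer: -3208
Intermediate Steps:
S(K, E) = 1
b(H, r) = -7*H*(H + r)
b(S(2, 0), 56) - C(53) = -7*1*(1 + 56) - 1*53² = -7*1*57 - 1*2809 = -399 - 2809 = -3208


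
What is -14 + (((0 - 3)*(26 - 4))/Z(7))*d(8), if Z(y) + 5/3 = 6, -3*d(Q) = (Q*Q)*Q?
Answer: 33610/13 ≈ 2585.4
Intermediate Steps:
d(Q) = -Q³/3 (d(Q) = -Q*Q*Q/3 = -Q²*Q/3 = -Q³/3)
Z(y) = 13/3 (Z(y) = -5/3 + 6 = 13/3)
-14 + (((0 - 3)*(26 - 4))/Z(7))*d(8) = -14 + (((0 - 3)*(26 - 4))/(13/3))*(-⅓*8³) = -14 + (-3*22*(3/13))*(-⅓*512) = -14 - 66*3/13*(-512/3) = -14 - 198/13*(-512/3) = -14 + 33792/13 = 33610/13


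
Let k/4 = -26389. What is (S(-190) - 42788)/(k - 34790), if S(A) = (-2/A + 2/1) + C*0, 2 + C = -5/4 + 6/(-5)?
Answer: 4064669/13332870 ≈ 0.30486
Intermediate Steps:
k = -105556 (k = 4*(-26389) = -105556)
C = -89/20 (C = -2 + (-5/4 + 6/(-5)) = -2 + (-5*1/4 + 6*(-1/5)) = -2 + (-5/4 - 6/5) = -2 - 49/20 = -89/20 ≈ -4.4500)
S(A) = 2 - 2/A (S(A) = (-2/A + 2/1) - 89/20*0 = (-2/A + 2*1) + 0 = (-2/A + 2) + 0 = (2 - 2/A) + 0 = 2 - 2/A)
(S(-190) - 42788)/(k - 34790) = ((2 - 2/(-190)) - 42788)/(-105556 - 34790) = ((2 - 2*(-1/190)) - 42788)/(-140346) = ((2 + 1/95) - 42788)*(-1/140346) = (191/95 - 42788)*(-1/140346) = -4064669/95*(-1/140346) = 4064669/13332870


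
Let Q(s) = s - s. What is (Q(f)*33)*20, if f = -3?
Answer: 0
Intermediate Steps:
Q(s) = 0
(Q(f)*33)*20 = (0*33)*20 = 0*20 = 0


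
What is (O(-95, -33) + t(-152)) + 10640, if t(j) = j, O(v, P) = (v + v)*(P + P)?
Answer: 23028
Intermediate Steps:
O(v, P) = 4*P*v (O(v, P) = (2*v)*(2*P) = 4*P*v)
(O(-95, -33) + t(-152)) + 10640 = (4*(-33)*(-95) - 152) + 10640 = (12540 - 152) + 10640 = 12388 + 10640 = 23028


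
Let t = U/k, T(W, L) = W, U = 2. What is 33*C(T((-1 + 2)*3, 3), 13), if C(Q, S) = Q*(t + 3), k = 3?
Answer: 363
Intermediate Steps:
t = 2/3 ≈ 0.66667
C(Q, S) = 11*Q/3 (C(Q, S) = Q*(2/3 + 3) = Q*(11/3) = 11*Q/3)
33*C(T((-1 + 2)*3, 3), 13) = 33*(11*((-1 + 2)*3)/3) = 33*(11*(1*3)/3) = 33*((11/3)*3) = 33*11 = 363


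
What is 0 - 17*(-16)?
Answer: 272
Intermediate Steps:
0 - 17*(-16) = 0 + 272 = 272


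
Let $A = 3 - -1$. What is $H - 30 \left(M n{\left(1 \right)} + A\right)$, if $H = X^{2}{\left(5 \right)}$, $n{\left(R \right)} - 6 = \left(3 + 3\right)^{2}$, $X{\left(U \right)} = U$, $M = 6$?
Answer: $-7655$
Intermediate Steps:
$n{\left(R \right)} = 42$ ($n{\left(R \right)} = 6 + \left(3 + 3\right)^{2} = 6 + 6^{2} = 6 + 36 = 42$)
$A = 4$ ($A = 3 + 1 = 4$)
$H = 25$ ($H = 5^{2} = 25$)
$H - 30 \left(M n{\left(1 \right)} + A\right) = 25 - 30 \left(6 \cdot 42 + 4\right) = 25 - 30 \left(252 + 4\right) = 25 - 7680 = -7655$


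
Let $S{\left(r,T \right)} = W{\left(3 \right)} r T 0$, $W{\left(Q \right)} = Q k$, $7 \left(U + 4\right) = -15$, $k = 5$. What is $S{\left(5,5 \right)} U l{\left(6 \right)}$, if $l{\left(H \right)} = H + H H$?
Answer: $0$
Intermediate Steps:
$U = - \frac{43}{7}$ ($U = -4 + \frac{1}{7} \left(-15\right) = -4 - \frac{15}{7} = - \frac{43}{7} \approx -6.1429$)
$W{\left(Q \right)} = 5 Q$ ($W{\left(Q \right)} = Q 5 = 5 Q$)
$l{\left(H \right)} = H + H^{2}$
$S{\left(r,T \right)} = 0$ ($S{\left(r,T \right)} = 5 \cdot 3 r T 0 = 15 T r 0 = 0$)
$S{\left(5,5 \right)} U l{\left(6 \right)} = 0 \left(- \frac{43}{7}\right) 6 \left(1 + 6\right) = 0 \cdot 6 \cdot 7 = 0 \cdot 42 = 0$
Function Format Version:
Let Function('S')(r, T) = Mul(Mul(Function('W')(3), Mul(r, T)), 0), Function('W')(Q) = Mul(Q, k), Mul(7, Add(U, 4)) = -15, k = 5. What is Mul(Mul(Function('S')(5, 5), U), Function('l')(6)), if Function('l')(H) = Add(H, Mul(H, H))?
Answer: 0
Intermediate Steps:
U = Rational(-43, 7) (U = Add(-4, Mul(Rational(1, 7), -15)) = Add(-4, Rational(-15, 7)) = Rational(-43, 7) ≈ -6.1429)
Function('W')(Q) = Mul(5, Q) (Function('W')(Q) = Mul(Q, 5) = Mul(5, Q))
Function('l')(H) = Add(H, Pow(H, 2))
Function('S')(r, T) = 0 (Function('S')(r, T) = Mul(Mul(Mul(5, 3), Mul(r, T)), 0) = Mul(Mul(15, Mul(T, r)), 0) = Mul(Mul(15, T, r), 0) = 0)
Mul(Mul(Function('S')(5, 5), U), Function('l')(6)) = Mul(Mul(0, Rational(-43, 7)), Mul(6, Add(1, 6))) = Mul(0, Mul(6, 7)) = Mul(0, 42) = 0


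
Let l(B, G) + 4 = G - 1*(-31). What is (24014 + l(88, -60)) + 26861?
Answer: 50842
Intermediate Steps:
l(B, G) = 27 + G (l(B, G) = -4 + (G - 1*(-31)) = -4 + (G + 31) = -4 + (31 + G) = 27 + G)
(24014 + l(88, -60)) + 26861 = (24014 + (27 - 60)) + 26861 = (24014 - 33) + 26861 = 23981 + 26861 = 50842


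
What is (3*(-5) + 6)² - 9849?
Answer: -9768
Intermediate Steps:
(3*(-5) + 6)² - 9849 = (-15 + 6)² - 9849 = (-9)² - 9849 = 81 - 9849 = -9768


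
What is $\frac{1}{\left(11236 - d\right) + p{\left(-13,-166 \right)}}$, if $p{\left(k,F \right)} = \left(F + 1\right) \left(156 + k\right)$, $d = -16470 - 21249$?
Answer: $\frac{1}{25360} \approx 3.9432 \cdot 10^{-5}$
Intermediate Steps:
$d = -37719$
$p{\left(k,F \right)} = \left(1 + F\right) \left(156 + k\right)$
$\frac{1}{\left(11236 - d\right) + p{\left(-13,-166 \right)}} = \frac{1}{\left(11236 - -37719\right) + \left(156 - 13 + 156 \left(-166\right) - -2158\right)} = \frac{1}{\left(11236 + 37719\right) + \left(156 - 13 - 25896 + 2158\right)} = \frac{1}{48955 - 23595} = \frac{1}{25360}$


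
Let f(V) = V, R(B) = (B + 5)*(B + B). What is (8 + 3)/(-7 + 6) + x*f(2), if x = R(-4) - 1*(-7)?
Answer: -13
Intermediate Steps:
R(B) = 2*B*(5 + B) (R(B) = (5 + B)*(2*B) = 2*B*(5 + B))
x = -1 (x = 2*(-4)*(5 - 4) - 1*(-7) = 2*(-4)*1 + 7 = -8 + 7 = -1)
(8 + 3)/(-7 + 6) + x*f(2) = (8 + 3)/(-7 + 6) - 1*2 = 11/(-1) - 2 = 11*(-1) - 2 = -11 - 2 = -13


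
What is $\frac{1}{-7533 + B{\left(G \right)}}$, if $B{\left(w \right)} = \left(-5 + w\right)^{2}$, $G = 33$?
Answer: $- \frac{1}{6749} \approx -0.00014817$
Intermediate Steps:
$\frac{1}{-7533 + B{\left(G \right)}} = \frac{1}{-7533 + \left(-5 + 33\right)^{2}} = \frac{1}{-7533 + 28^{2}} = \frac{1}{-7533 + 784} = \frac{1}{-6749} = - \frac{1}{6749}$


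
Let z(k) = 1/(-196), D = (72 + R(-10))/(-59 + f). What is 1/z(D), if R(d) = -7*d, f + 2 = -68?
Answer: -196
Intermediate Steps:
f = -70 (f = -2 - 68 = -70)
D = -142/129 (D = (72 - 7*(-10))/(-59 - 70) = (72 + 70)/(-129) = 142*(-1/129) = -142/129 ≈ -1.1008)
z(k) = -1/196
1/z(D) = 1/(-1/196) = -196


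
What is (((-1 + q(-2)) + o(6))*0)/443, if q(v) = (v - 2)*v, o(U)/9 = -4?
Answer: 0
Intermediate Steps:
o(U) = -36 (o(U) = 9*(-4) = -36)
q(v) = v*(-2 + v) (q(v) = (-2 + v)*v = v*(-2 + v))
(((-1 + q(-2)) + o(6))*0)/443 = (((-1 - 2*(-2 - 2)) - 36)*0)/443 = (((-1 - 2*(-4)) - 36)*0)*(1/443) = (((-1 + 8) - 36)*0)*(1/443) = ((7 - 36)*0)*(1/443) = -29*0*(1/443) = 0*(1/443) = 0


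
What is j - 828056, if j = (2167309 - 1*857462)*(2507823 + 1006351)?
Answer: 4603029443322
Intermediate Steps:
j = 4603030271378 (j = (2167309 - 857462)*3514174 = 1309847*3514174 = 4603030271378)
j - 828056 = 4603030271378 - 828056 = 4603029443322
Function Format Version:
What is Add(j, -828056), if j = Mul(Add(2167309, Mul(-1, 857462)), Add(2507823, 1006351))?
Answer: 4603029443322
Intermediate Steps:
j = 4603030271378 (j = Mul(Add(2167309, -857462), 3514174) = Mul(1309847, 3514174) = 4603030271378)
Add(j, -828056) = Add(4603030271378, -828056) = 4603029443322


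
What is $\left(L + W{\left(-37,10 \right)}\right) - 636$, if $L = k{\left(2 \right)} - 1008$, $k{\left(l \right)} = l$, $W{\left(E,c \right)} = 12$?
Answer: $-1630$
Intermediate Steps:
$L = -1006$ ($L = 2 - 1008 = -1006$)
$\left(L + W{\left(-37,10 \right)}\right) - 636 = \left(-1006 + 12\right) - 636 = -994 - 636 = -1630$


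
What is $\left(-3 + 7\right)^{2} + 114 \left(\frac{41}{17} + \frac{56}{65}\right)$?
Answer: $\frac{430018}{1105} \approx 389.16$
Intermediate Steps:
$\left(-3 + 7\right)^{2} + 114 \left(\frac{41}{17} + \frac{56}{65}\right) = 4^{2} + 114 \left(41 \cdot \frac{1}{17} + 56 \cdot \frac{1}{65}\right) = 16 + 114 \left(\frac{41}{17} + \frac{56}{65}\right) = 16 + 114 \cdot \frac{3617}{1105} = 16 + \frac{412338}{1105} = \frac{430018}{1105}$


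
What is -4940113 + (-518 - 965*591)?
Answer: -5510946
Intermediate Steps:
-4940113 + (-518 - 965*591) = -4940113 + (-518 - 570315) = -4940113 - 570833 = -5510946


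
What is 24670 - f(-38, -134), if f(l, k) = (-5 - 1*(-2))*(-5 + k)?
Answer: 24253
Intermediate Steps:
f(l, k) = 15 - 3*k (f(l, k) = (-5 + 2)*(-5 + k) = -3*(-5 + k) = 15 - 3*k)
24670 - f(-38, -134) = 24670 - (15 - 3*(-134)) = 24670 - (15 + 402) = 24670 - 1*417 = 24670 - 417 = 24253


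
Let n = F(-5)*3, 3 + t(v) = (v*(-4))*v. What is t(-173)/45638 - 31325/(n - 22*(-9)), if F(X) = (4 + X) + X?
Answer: -7637683/43236 ≈ -176.65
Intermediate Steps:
F(X) = 4 + 2*X
t(v) = -3 - 4*v**2 (t(v) = -3 + (v*(-4))*v = -3 + (-4*v)*v = -3 - 4*v**2)
n = -18 (n = (4 + 2*(-5))*3 = (4 - 10)*3 = -6*3 = -18)
t(-173)/45638 - 31325/(n - 22*(-9)) = (-3 - 4*(-173)**2)/45638 - 31325/(-18 - 22*(-9)) = (-3 - 4*29929)*(1/45638) - 31325/(-18 + 198) = (-3 - 119716)*(1/45638) - 31325/180 = -119719*1/45638 - 31325*1/180 = -6301/2402 - 6265/36 = -7637683/43236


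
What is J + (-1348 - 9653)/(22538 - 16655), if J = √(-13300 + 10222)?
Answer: -3667/1961 + 9*I*√38 ≈ -1.87 + 55.48*I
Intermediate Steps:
J = 9*I*√38 (J = √(-3078) = 9*I*√38 ≈ 55.48*I)
J + (-1348 - 9653)/(22538 - 16655) = 9*I*√38 + (-1348 - 9653)/(22538 - 16655) = 9*I*√38 - 11001/5883 = 9*I*√38 - 11001*1/5883 = 9*I*√38 - 3667/1961 = -3667/1961 + 9*I*√38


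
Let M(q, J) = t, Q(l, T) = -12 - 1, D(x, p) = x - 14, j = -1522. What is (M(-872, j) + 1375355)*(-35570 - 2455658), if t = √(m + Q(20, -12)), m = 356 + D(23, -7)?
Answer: -3426322885940 - 9964912*√22 ≈ -3.4264e+12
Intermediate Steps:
D(x, p) = -14 + x
Q(l, T) = -13
m = 365 (m = 356 + (-14 + 23) = 356 + 9 = 365)
t = 4*√22 (t = √(365 - 13) = √352 = 4*√22 ≈ 18.762)
M(q, J) = 4*√22
(M(-872, j) + 1375355)*(-35570 - 2455658) = (4*√22 + 1375355)*(-35570 - 2455658) = (1375355 + 4*√22)*(-2491228) = -3426322885940 - 9964912*√22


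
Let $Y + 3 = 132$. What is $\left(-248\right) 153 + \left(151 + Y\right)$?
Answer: $-37664$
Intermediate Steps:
$Y = 129$ ($Y = -3 + 132 = 129$)
$\left(-248\right) 153 + \left(151 + Y\right) = \left(-248\right) 153 + \left(151 + 129\right) = -37944 + 280 = -37664$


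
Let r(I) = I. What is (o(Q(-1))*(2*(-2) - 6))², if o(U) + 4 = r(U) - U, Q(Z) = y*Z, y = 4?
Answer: 1600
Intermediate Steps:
Q(Z) = 4*Z
o(U) = -4 (o(U) = -4 + (U - U) = -4 + 0 = -4)
(o(Q(-1))*(2*(-2) - 6))² = (-4*(2*(-2) - 6))² = (-4*(-4 - 6))² = (-4*(-10))² = 40² = 1600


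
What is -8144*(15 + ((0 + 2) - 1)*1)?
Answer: -130304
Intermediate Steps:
-8144*(15 + ((0 + 2) - 1)*1) = -8144*(15 + (2 - 1)*1) = -8144*(15 + 1*1) = -8144*(15 + 1) = -8144*16 = -130304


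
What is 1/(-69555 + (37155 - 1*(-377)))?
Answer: -1/32023 ≈ -3.1228e-5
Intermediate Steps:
1/(-69555 + (37155 - 1*(-377))) = 1/(-69555 + (37155 + 377)) = 1/(-69555 + 37532) = 1/(-32023) = -1/32023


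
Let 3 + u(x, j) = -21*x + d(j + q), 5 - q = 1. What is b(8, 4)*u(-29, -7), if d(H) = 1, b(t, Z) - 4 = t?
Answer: 7284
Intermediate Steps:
q = 4 (q = 5 - 1*1 = 5 - 1 = 4)
b(t, Z) = 4 + t
u(x, j) = -2 - 21*x (u(x, j) = -3 + (-21*x + 1) = -3 + (1 - 21*x) = -2 - 21*x)
b(8, 4)*u(-29, -7) = (4 + 8)*(-2 - 21*(-29)) = 12*(-2 + 609) = 12*607 = 7284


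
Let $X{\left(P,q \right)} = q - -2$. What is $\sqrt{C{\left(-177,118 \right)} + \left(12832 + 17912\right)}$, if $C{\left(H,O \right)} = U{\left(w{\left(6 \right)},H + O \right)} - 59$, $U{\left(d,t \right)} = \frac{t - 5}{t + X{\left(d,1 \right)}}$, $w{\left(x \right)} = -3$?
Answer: $\frac{3 \sqrt{167069}}{7} \approx 175.17$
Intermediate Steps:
$X{\left(P,q \right)} = 2 + q$ ($X{\left(P,q \right)} = q + 2 = 2 + q$)
$U{\left(d,t \right)} = \frac{-5 + t}{3 + t}$ ($U{\left(d,t \right)} = \frac{t - 5}{t + \left(2 + 1\right)} = \frac{-5 + t}{t + 3} = \frac{-5 + t}{3 + t}$)
$C{\left(H,O \right)} = -59 + \frac{-5 + H + O}{3 + H + O}$ ($C{\left(H,O \right)} = \frac{-5 + \left(H + O\right)}{3 + \left(H + O\right)} - 59 = \frac{-5 + H + O}{3 + H + O} - 59 = -59 + \frac{-5 + H + O}{3 + H + O}$)
$\sqrt{C{\left(-177,118 \right)} + \left(12832 + 17912\right)} = \sqrt{\frac{2 \left(-91 - -5133 - 3422\right)}{3 - 177 + 118} + \left(12832 + 17912\right)} = \sqrt{\frac{2 \left(-91 + 5133 - 3422\right)}{-56} + 30744} = \sqrt{2 \left(- \frac{1}{56}\right) 1620 + 30744} = \sqrt{- \frac{405}{7} + 30744} = \sqrt{\frac{214803}{7}} = \frac{3 \sqrt{167069}}{7}$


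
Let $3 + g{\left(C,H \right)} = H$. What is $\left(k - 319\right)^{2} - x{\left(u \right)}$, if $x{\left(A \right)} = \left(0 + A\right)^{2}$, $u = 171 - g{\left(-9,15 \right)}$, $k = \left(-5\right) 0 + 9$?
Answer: $70819$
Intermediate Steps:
$g{\left(C,H \right)} = -3 + H$
$k = 9$ ($k = 0 + 9 = 9$)
$u = 159$ ($u = 171 - \left(-3 + 15\right) = 171 - 12 = 159$)
$x{\left(A \right)} = A^{2}$
$\left(k - 319\right)^{2} - x{\left(u \right)} = \left(9 - 319\right)^{2} - 159^{2} = \left(-310\right)^{2} - 25281 = 96100 - 25281 = 70819$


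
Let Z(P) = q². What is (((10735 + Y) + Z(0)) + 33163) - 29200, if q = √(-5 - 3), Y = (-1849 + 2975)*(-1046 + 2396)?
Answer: 1534790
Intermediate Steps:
Y = 1520100 (Y = 1126*1350 = 1520100)
q = 2*I*√2 (q = √(-8) = 2*I*√2 ≈ 2.8284*I)
Z(P) = -8 (Z(P) = (2*I*√2)² = -8)
(((10735 + Y) + Z(0)) + 33163) - 29200 = (((10735 + 1520100) - 8) + 33163) - 29200 = ((1530835 - 8) + 33163) - 29200 = (1530827 + 33163) - 29200 = 1563990 - 29200 = 1534790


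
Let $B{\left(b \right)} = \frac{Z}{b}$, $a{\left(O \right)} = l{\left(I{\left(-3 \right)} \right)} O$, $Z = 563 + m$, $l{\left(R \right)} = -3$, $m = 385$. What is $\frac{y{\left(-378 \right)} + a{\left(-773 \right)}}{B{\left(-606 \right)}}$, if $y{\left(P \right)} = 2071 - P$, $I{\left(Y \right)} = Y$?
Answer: $- \frac{240784}{79} \approx -3047.9$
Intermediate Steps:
$Z = 948$ ($Z = 563 + 385 = 948$)
$a{\left(O \right)} = - 3 O$
$B{\left(b \right)} = \frac{948}{b}$
$\frac{y{\left(-378 \right)} + a{\left(-773 \right)}}{B{\left(-606 \right)}} = \frac{\left(2071 - -378\right) - -2319}{948 \frac{1}{-606}} = \frac{\left(2071 + 378\right) + 2319}{948 \left(- \frac{1}{606}\right)} = \frac{2449 + 2319}{- \frac{158}{101}} = 4768 \left(- \frac{101}{158}\right) = - \frac{240784}{79}$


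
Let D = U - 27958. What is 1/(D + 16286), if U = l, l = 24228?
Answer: 1/12556 ≈ 7.9643e-5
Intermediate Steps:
U = 24228
D = -3730 (D = 24228 - 27958 = -3730)
1/(D + 16286) = 1/(-3730 + 16286) = 1/12556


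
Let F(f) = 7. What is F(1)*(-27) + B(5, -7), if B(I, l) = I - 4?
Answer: -188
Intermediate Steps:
B(I, l) = -4 + I
F(1)*(-27) + B(5, -7) = 7*(-27) + (-4 + 5) = -189 + 1 = -188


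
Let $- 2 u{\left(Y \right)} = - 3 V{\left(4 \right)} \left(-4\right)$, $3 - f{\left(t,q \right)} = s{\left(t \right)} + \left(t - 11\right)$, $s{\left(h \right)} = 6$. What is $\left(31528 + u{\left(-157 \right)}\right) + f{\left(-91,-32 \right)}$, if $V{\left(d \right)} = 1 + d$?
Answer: $31597$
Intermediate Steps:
$f{\left(t,q \right)} = 8 - t$ ($f{\left(t,q \right)} = 3 - \left(6 + \left(t - 11\right)\right) = 3 - \left(6 + \left(-11 + t\right)\right) = 3 - \left(-5 + t\right) = 8 - t$)
$u{\left(Y \right)} = -30$ ($u{\left(Y \right)} = - \frac{- 3 \left(1 + 4\right) \left(-4\right)}{2} = - \frac{\left(-3\right) 5 \left(-4\right)}{2} = - \frac{\left(-15\right) \left(-4\right)}{2} = \left(- \frac{1}{2}\right) 60 = -30$)
$\left(31528 + u{\left(-157 \right)}\right) + f{\left(-91,-32 \right)} = \left(31528 - 30\right) + \left(8 - -91\right) = 31498 + \left(8 + 91\right) = 31498 + 99 = 31597$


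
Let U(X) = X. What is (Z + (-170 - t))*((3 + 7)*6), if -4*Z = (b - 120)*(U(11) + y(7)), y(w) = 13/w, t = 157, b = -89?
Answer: 144810/7 ≈ 20687.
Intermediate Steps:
Z = 9405/14 (Z = -(-89 - 120)*(11 + 13/7)/4 = -(-209)*(11 + 13*(1/7))/4 = -(-209)*(11 + 13/7)/4 = -(-209)*90/(4*7) = -1/4*(-18810/7) = 9405/14 ≈ 671.79)
(Z + (-170 - t))*((3 + 7)*6) = (9405/14 + (-170 - 1*157))*((3 + 7)*6) = (9405/14 + (-170 - 157))*(10*6) = (9405/14 - 327)*60 = (4827/14)*60 = 144810/7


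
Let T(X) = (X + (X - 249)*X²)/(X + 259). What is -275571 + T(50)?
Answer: -85648889/309 ≈ -2.7718e+5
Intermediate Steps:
T(X) = (X + X²*(-249 + X))/(259 + X) (T(X) = (X + (-249 + X)*X²)/(259 + X) = (X + X²*(-249 + X))/(259 + X))
-275571 + T(50) = -275571 + 50*(1 + 50² - 249*50)/(259 + 50) = -275571 + 50*(1 + 2500 - 12450)/309 = -275571 + 50*(1/309)*(-9949) = -275571 - 497450/309 = -85648889/309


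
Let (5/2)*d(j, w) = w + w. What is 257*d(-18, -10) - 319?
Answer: -2375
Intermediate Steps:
d(j, w) = 4*w/5 (d(j, w) = 2*(w + w)/5 = 2*(2*w)/5 = 4*w/5)
257*d(-18, -10) - 319 = 257*((⅘)*(-10)) - 319 = 257*(-8) - 319 = -2056 - 319 = -2375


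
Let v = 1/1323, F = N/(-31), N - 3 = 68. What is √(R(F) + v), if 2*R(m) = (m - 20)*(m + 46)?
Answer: I*√7432377558/3906 ≈ 22.072*I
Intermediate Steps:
N = 71 (N = 3 + 68 = 71)
F = -71/31 (F = 71/(-31) = 71*(-1/31) = -71/31 ≈ -2.2903)
R(m) = (-20 + m)*(46 + m)/2 (R(m) = ((m - 20)*(m + 46))/2 = ((-20 + m)*(46 + m))/2 = (-20 + m)*(46 + m)/2)
v = 1/1323 ≈ 0.00075586
√(R(F) + v) = √((-460 + (-71/31)²/2 + 13*(-71/31)) + 1/1323) = √((-460 + (½)*(5041/961) - 923/31) + 1/1323) = √((-460 + 5041/1922 - 923/31) + 1/1323) = √(-936305/1922 + 1/1323) = √(-1238729593/2542806) = I*√7432377558/3906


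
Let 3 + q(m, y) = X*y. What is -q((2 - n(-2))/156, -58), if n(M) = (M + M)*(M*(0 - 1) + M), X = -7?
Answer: -403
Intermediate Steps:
n(M) = 0 (n(M) = (2*M)*(M*(-1) + M) = (2*M)*(-M + M) = (2*M)*0 = 0)
q(m, y) = -3 - 7*y
-q((2 - n(-2))/156, -58) = -(-3 - 7*(-58)) = -(-3 + 406) = -1*403 = -403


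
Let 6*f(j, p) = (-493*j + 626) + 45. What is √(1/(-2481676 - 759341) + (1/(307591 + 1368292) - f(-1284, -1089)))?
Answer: I*√1384803960637369747141665586874/3621043528674 ≈ 324.98*I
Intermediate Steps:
f(j, p) = 671/6 - 493*j/6 (f(j, p) = ((-493*j + 626) + 45)/6 = ((626 - 493*j) + 45)/6 = (671 - 493*j)/6 = 671/6 - 493*j/6)
√(1/(-2481676 - 759341) + (1/(307591 + 1368292) - f(-1284, -1089))) = √(1/(-2481676 - 759341) + (1/(307591 + 1368292) - (671/6 - 493/6*(-1284)))) = √(1/(-3241017) + (1/1675883 - (671/6 + 105502))) = √(-1/3241017 + (1/1675883 - 1*633683/6)) = √(-1/3241017 + (1/1675883 - 633683/6)) = √(-1/3241017 - 1061978567083/10055298) = √(-1147296863187232903/10863130586022) = I*√1384803960637369747141665586874/3621043528674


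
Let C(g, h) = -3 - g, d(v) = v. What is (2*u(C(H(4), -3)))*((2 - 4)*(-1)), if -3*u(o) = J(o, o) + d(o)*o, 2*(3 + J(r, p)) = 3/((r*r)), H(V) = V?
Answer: -9022/147 ≈ -61.374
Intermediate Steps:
J(r, p) = -3 + 3/(2*r²) (J(r, p) = -3 + (3/((r*r)))/2 = -3 + (3/(r²))/2 = -3 + (3/r²)/2 = -3 + 3/(2*r²))
u(o) = 1 - 1/(2*o²) - o²/3 (u(o) = -((-3 + 3/(2*o²)) + o*o)/3 = -((-3 + 3/(2*o²)) + o²)/3 = -(-3 + o² + 3/(2*o²))/3 = 1 - 1/(2*o²) - o²/3)
(2*u(C(H(4), -3)))*((2 - 4)*(-1)) = (2*(1 - 1/(2*(-3 - 1*4)²) - (-3 - 1*4)²/3))*((2 - 4)*(-1)) = (2*(1 - 1/(2*(-3 - 4)²) - (-3 - 4)²/3))*(-2*(-1)) = (2*(1 - ½/(-7)² - ⅓*(-7)²))*2 = (2*(1 - ½*1/49 - ⅓*49))*2 = (2*(1 - 1/98 - 49/3))*2 = (2*(-4511/294))*2 = -4511/147*2 = -9022/147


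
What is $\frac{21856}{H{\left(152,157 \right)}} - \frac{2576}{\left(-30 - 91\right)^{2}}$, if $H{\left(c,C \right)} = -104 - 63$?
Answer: $- \frac{320423888}{2445047} \approx -131.05$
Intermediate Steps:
$H{\left(c,C \right)} = -167$
$\frac{21856}{H{\left(152,157 \right)}} - \frac{2576}{\left(-30 - 91\right)^{2}} = \frac{21856}{-167} - \frac{2576}{\left(-30 - 91\right)^{2}} = 21856 \left(- \frac{1}{167}\right) - \frac{2576}{\left(-121\right)^{2}} = - \frac{21856}{167} - \frac{2576}{14641} = - \frac{320423888}{2445047}$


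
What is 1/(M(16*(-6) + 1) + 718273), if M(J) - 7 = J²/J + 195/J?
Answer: 19/13645476 ≈ 1.3924e-6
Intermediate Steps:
M(J) = 7 + J + 195/J (M(J) = 7 + (J²/J + 195/J) = 7 + (J + 195/J) = 7 + J + 195/J)
1/(M(16*(-6) + 1) + 718273) = 1/((7 + (16*(-6) + 1) + 195/(16*(-6) + 1)) + 718273) = 1/((7 + (-96 + 1) + 195/(-96 + 1)) + 718273) = 1/((7 - 95 + 195/(-95)) + 718273) = 1/((7 - 95 + 195*(-1/95)) + 718273) = 1/((7 - 95 - 39/19) + 718273) = 1/(-1711/19 + 718273) = 1/(13645476/19) = 19/13645476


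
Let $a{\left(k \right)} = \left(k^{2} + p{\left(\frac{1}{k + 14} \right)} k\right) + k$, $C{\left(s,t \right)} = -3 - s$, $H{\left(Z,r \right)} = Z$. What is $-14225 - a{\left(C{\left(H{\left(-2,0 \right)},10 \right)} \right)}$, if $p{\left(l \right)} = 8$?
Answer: $-14217$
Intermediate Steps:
$a{\left(k \right)} = k^{2} + 9 k$ ($a{\left(k \right)} = \left(k^{2} + 8 k\right) + k = k^{2} + 9 k$)
$-14225 - a{\left(C{\left(H{\left(-2,0 \right)},10 \right)} \right)} = -14225 - \left(-3 - -2\right) \left(9 - 1\right) = -14225 - \left(-3 + 2\right) \left(9 + \left(-3 + 2\right)\right) = -14225 - - (9 - 1) = -14225 - \left(-1\right) 8 = -14225 - -8 = -14225 + 8 = -14217$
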